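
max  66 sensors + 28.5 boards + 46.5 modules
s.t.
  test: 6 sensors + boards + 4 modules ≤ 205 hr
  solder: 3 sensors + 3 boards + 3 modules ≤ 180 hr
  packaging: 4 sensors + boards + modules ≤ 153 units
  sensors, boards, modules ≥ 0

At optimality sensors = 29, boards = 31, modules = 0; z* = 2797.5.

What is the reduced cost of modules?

Check each constraint at x*: test 205/205 (tight); solder 180/180 (tight); packaging 147/153 (slack 6).
Since packaging is not tight, its dual is 0.
Dual feasibility on the basic columns requires 6·y_test + 3·y_solder = 66, 1·y_test + 3·y_solder = 28.5.
Solving: y_test = 7.5, y_solder = 7.
Reduced cost of modules: c₃ − yᵀa₃ = 46.5 − (7.5·4 + 7·3) = 46.5 − 51 = -4.5.

-4.5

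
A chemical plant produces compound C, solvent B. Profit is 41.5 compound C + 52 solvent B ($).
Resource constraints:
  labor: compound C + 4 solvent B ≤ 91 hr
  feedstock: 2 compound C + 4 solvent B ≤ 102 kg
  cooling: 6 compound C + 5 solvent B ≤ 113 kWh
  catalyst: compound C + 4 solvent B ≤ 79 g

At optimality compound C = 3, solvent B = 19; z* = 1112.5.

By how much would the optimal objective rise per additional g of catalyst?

Check each constraint at x*: labor 79/91 (slack 12); feedstock 82/102 (slack 20); cooling 113/113 (tight); catalyst 79/79 (tight).
By complementary slackness, y = 0 for the non-binding constraints.
From A_Bᵀ y = c: 6·y_cooling + 1·y_catalyst = 41.5; 5·y_cooling + 4·y_catalyst = 52.
This yields shadow prices y_cooling = 6, y_catalyst = 5.5.
Shadow price of catalyst = 5.5.

5.5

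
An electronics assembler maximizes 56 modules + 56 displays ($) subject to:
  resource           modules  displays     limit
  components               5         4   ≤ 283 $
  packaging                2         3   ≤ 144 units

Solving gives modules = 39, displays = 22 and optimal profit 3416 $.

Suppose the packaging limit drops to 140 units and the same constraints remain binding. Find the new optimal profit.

3384

Both components and packaging are binding at x*.
From A_Bᵀ y = c: 5·y_components + 2·y_packaging = 56; 4·y_components + 3·y_packaging = 56.
Solving: y_components = 8, y_packaging = 8.
Δz = y_packaging·Δb = 8 × (-4) = -32, so new z* = 3416 − 32 = 3384.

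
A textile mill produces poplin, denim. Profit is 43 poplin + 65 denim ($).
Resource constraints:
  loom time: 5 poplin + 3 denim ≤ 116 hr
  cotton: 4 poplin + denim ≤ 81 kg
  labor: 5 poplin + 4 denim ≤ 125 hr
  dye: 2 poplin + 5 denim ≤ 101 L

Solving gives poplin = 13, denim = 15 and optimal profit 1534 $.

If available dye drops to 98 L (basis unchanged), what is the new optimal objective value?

At the optimum: loom time uses 110 of 116 (slack = 6); cotton uses 67 of 81 (slack = 14); labor uses 125 of 125 (binding); dye uses 101 of 101 (binding).
By complementary slackness, y = 0 for the non-binding constraints.
From A_Bᵀ y = c: 5·y_labor + 2·y_dye = 43; 4·y_labor + 5·y_dye = 65.
→ y_labor = 5 and y_dye = 9.
Δz = y_dye·Δb = 9 × (-3) = -27, so new z* = 1534 − 27 = 1507.

1507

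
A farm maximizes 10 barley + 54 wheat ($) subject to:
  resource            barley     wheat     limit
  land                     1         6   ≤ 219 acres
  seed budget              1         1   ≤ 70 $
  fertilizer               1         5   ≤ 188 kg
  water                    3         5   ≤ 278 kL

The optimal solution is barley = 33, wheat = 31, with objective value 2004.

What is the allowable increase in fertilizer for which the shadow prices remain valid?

Binding constraints: land, fertilizer. The basis is B = [[1,6],[1,5]] with det -1.
Per unit increase in fertilizer, x* moves by d = (6, -1).
The basis stays optimal until seed budget becomes binding; allowable increase = 1.2 kg.

1.2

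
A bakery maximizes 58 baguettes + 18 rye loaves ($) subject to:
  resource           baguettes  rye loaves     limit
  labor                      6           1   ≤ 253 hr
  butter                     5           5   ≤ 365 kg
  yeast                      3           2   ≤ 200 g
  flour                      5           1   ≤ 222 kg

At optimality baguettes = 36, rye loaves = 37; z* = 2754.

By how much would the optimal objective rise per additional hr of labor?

Check each constraint at x*: labor 253/253 (tight); butter 365/365 (tight); yeast 182/200 (slack 18); flour 217/222 (slack 5).
Since yeast, flour are not tight, their duals are 0.
Dual feasibility on the basic columns requires 6·y_labor + 5·y_butter = 58, 1·y_labor + 5·y_butter = 18.
Solving: y_labor = 8, y_butter = 2.
Shadow price of labor = 8.

8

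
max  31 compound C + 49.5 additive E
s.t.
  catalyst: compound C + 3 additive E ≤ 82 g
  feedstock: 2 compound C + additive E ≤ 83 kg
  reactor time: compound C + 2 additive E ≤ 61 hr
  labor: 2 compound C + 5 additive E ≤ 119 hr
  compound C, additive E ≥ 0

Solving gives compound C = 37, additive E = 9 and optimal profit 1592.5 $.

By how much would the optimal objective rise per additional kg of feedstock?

7

At the optimum: catalyst uses 64 of 82 (slack = 18); feedstock uses 83 of 83 (binding); reactor time uses 55 of 61 (slack = 6); labor uses 119 of 119 (binding).
Slack constraints have shadow price 0 (complementary slackness).
The binding rows give the dual system: 2·y_feedstock + 2·y_labor = 31 and 1·y_feedstock + 5·y_labor = 49.5.
This yields shadow prices y_feedstock = 7, y_labor = 8.5.
Shadow price of feedstock = 7.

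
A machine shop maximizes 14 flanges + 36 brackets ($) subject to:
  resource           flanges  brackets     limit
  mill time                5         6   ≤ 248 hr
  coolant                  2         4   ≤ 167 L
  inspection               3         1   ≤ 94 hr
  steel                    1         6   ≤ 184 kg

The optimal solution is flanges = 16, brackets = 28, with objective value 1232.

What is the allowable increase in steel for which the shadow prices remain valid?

Binding constraints: mill time, steel. The basis is B = [[5,6],[1,6]] with det 24.
Per unit increase in steel, x* moves by d = (-0.25, 0.2083).
The basis stays optimal until flanges reaches 0; allowable increase = 64 kg.

64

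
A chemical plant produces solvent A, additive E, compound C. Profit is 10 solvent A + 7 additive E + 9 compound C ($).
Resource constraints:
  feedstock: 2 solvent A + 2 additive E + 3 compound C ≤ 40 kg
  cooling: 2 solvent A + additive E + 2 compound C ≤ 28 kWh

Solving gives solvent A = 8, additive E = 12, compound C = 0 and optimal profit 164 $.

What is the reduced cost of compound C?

-3

At the optimum: feedstock uses 40 of 40 (binding); cooling uses 28 of 28 (binding).
The binding rows give the dual system: 2·y_feedstock + 2·y_cooling = 10 and 2·y_feedstock + 1·y_cooling = 7.
This yields shadow prices y_feedstock = 2, y_cooling = 3.
Reduced cost of compound C: c₃ − yᵀa₃ = 9 − (2·3 + 3·2) = 9 − 12 = -3.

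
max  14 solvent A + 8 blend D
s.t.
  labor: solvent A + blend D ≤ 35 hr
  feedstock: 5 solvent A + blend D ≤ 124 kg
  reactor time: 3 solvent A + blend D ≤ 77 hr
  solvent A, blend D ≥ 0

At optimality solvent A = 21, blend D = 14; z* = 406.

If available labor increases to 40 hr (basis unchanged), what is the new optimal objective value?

431

Check each constraint at x*: labor 35/35 (tight); feedstock 119/124 (slack 5); reactor time 77/77 (tight).
Slack constraints have shadow price 0 (complementary slackness).
The binding rows give the dual system: 1·y_labor + 3·y_reactor time = 14 and 1·y_labor + 1·y_reactor time = 8.
This yields shadow prices y_labor = 5, y_reactor time = 3.
Δz = y_labor·Δb = 5 × (5) = 25, so new z* = 406 + 25 = 431.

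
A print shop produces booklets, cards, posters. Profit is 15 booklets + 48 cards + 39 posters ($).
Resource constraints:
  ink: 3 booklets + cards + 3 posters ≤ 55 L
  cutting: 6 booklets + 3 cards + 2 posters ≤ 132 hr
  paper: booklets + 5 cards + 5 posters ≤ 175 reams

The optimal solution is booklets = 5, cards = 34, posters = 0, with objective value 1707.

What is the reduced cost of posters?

At the optimum: ink uses 49 of 55 (slack = 6); cutting uses 132 of 132 (binding); paper uses 175 of 175 (binding).
By complementary slackness, y = 0 for the non-binding constraint.
Dual feasibility on the basic columns requires 6·y_cutting + 1·y_paper = 15, 3·y_cutting + 5·y_paper = 48.
This yields shadow prices y_cutting = 1, y_paper = 9.
Reduced cost of posters: c₃ − yᵀa₃ = 39 − (1·2 + 9·5) = 39 − 47 = -8.

-8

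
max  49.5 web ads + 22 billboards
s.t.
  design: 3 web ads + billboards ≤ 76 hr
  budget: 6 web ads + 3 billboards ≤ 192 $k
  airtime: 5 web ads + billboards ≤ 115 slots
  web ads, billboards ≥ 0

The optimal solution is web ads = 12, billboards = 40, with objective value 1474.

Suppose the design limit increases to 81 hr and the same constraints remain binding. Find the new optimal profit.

1501.5

Check each constraint at x*: design 76/76 (tight); budget 192/192 (tight); airtime 100/115 (slack 15).
Since airtime is not tight, its dual is 0.
The binding rows give the dual system: 3·y_design + 6·y_budget = 49.5 and 1·y_design + 3·y_budget = 22.
→ y_design = 5.5 and y_budget = 5.5.
Δz = y_design·Δb = 5.5 × (5) = 27.5, so new z* = 1474 + 27.5 = 1501.5.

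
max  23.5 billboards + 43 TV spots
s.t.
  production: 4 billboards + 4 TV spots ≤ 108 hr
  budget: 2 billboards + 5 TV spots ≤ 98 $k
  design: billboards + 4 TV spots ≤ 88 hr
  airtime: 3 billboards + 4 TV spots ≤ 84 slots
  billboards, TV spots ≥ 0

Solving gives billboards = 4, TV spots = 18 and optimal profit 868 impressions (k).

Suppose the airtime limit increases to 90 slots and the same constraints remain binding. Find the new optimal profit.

At the optimum: production uses 88 of 108 (slack = 20); budget uses 98 of 98 (binding); design uses 76 of 88 (slack = 12); airtime uses 84 of 84 (binding).
By complementary slackness, y = 0 for the non-binding constraints.
From A_Bᵀ y = c: 2·y_budget + 3·y_airtime = 23.5; 5·y_budget + 4·y_airtime = 43.
Solving: y_budget = 5, y_airtime = 4.5.
Δz = y_airtime·Δb = 4.5 × (6) = 27, so new z* = 868 + 27 = 895.

895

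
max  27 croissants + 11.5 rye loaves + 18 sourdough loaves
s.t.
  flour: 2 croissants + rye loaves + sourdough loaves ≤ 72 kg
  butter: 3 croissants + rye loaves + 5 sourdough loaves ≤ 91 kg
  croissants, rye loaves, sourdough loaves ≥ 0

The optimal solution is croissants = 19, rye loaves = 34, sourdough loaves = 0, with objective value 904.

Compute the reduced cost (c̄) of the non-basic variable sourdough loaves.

-9.5

Both flour and butter are binding at x*.
Dual feasibility on the basic columns requires 2·y_flour + 3·y_butter = 27, 1·y_flour + 1·y_butter = 11.5.
→ y_flour = 7.5 and y_butter = 4.
Reduced cost of sourdough loaves: c₃ − yᵀa₃ = 18 − (7.5·1 + 4·5) = 18 − 27.5 = -9.5.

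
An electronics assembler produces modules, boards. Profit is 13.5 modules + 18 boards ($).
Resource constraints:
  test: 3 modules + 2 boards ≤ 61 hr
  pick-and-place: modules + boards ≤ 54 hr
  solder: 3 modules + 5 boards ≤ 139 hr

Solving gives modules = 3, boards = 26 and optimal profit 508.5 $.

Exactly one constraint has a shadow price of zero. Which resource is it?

pick-and-place

test: 61/61 (binding)
pick-and-place: 29/54 (slack 25)
solder: 139/139 (binding)
By complementary slackness, a constraint with positive slack has shadow price 0 → pick-and-place.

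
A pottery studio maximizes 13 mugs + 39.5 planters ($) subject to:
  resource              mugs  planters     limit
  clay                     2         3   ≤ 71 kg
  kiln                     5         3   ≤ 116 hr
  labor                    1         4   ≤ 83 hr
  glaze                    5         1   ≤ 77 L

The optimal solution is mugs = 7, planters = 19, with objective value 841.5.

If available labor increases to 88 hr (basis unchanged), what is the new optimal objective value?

881.5

Check each constraint at x*: clay 71/71 (tight); kiln 92/116 (slack 24); labor 83/83 (tight); glaze 54/77 (slack 23).
By complementary slackness, y = 0 for the non-binding constraints.
From A_Bᵀ y = c: 2·y_clay + 1·y_labor = 13; 3·y_clay + 4·y_labor = 39.5.
This yields shadow prices y_clay = 2.5, y_labor = 8.
Δz = y_labor·Δb = 8 × (5) = 40, so new z* = 841.5 + 40 = 881.5.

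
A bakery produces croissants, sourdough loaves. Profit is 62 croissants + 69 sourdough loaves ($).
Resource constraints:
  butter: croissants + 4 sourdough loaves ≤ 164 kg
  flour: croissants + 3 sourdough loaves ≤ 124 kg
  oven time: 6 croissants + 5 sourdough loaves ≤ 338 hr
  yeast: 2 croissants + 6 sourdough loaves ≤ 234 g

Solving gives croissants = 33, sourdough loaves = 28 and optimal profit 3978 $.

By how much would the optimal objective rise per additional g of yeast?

Binding: oven time and yeast. Non-binding: butter (19 unused), flour (7 unused).
By complementary slackness, y = 0 for the non-binding constraints.
From A_Bᵀ y = c: 6·y_oven time + 2·y_yeast = 62; 5·y_oven time + 6·y_yeast = 69.
→ y_oven time = 9 and y_yeast = 4.
Shadow price of yeast = 4.

4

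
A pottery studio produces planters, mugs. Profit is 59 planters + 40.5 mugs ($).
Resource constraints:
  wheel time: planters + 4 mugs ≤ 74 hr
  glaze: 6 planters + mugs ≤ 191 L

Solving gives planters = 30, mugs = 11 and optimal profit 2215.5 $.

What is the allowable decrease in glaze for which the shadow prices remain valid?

172.5

Binding constraints: wheel time, glaze. The basis is B = [[1,4],[6,1]] with det -23.
Per unit decrease in glaze, x* moves by d = (-0.1739, 0.0435).
The basis stays optimal until planters reaches 0; allowable decrease = 172.5 L.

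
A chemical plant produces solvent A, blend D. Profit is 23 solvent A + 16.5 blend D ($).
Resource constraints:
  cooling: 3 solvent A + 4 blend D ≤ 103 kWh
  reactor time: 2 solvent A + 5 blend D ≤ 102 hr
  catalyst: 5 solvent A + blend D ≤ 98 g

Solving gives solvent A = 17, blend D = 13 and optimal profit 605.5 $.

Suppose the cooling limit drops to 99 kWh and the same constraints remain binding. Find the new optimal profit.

591.5

At the optimum: cooling uses 103 of 103 (binding); reactor time uses 99 of 102 (slack = 3); catalyst uses 98 of 98 (binding).
Since reactor time is not tight, its dual is 0.
The binding rows give the dual system: 3·y_cooling + 5·y_catalyst = 23 and 4·y_cooling + 1·y_catalyst = 16.5.
Solving: y_cooling = 3.5, y_catalyst = 2.5.
Δz = y_cooling·Δb = 3.5 × (-4) = -14, so new z* = 605.5 − 14 = 591.5.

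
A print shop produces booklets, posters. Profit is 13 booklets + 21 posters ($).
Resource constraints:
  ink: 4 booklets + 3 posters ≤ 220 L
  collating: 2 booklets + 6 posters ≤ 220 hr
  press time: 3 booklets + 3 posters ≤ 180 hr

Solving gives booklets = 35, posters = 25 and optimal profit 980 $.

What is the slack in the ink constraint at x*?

ink used = 4·35 + 3·25 = 215; slack = 220 − 215 = 5.

5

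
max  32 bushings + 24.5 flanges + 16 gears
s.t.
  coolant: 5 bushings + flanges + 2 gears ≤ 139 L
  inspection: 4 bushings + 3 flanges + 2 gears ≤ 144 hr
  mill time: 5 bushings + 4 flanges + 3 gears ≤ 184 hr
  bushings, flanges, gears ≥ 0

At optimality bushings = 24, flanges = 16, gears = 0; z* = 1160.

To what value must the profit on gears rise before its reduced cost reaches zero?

At the optimum: coolant uses 136 of 139 (slack = 3); inspection uses 144 of 144 (binding); mill time uses 184 of 184 (binding).
By complementary slackness, y = 0 for the non-binding constraint.
The binding rows give the dual system: 4·y_inspection + 5·y_mill time = 32 and 3·y_inspection + 4·y_mill time = 24.5.
This yields shadow prices y_inspection = 5.5, y_mill time = 2.
gears enters the basis when its profit ≥ yᵀa₃ = 5.5·2 + 2·3 = 17.

17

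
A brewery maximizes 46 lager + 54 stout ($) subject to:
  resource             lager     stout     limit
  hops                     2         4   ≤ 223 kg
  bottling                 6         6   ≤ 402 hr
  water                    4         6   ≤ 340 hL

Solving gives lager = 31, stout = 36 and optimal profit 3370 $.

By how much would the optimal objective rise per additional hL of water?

4

Check each constraint at x*: hops 206/223 (slack 17); bottling 402/402 (tight); water 340/340 (tight).
By complementary slackness, y = 0 for the non-binding constraint.
The binding rows give the dual system: 6·y_bottling + 4·y_water = 46 and 6·y_bottling + 6·y_water = 54.
This yields shadow prices y_bottling = 5, y_water = 4.
Shadow price of water = 4.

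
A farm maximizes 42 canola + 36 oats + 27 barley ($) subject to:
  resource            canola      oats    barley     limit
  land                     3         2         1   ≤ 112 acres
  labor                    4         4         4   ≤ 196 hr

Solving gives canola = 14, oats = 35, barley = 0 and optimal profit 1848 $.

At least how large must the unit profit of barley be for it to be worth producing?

Check each constraint at x*: land 112/112 (tight); labor 196/196 (tight).
Dual feasibility on the basic columns requires 3·y_land + 4·y_labor = 42, 2·y_land + 4·y_labor = 36.
This yields shadow prices y_land = 6, y_labor = 6.
barley enters the basis when its profit ≥ yᵀa₃ = 6·1 + 6·4 = 30.

30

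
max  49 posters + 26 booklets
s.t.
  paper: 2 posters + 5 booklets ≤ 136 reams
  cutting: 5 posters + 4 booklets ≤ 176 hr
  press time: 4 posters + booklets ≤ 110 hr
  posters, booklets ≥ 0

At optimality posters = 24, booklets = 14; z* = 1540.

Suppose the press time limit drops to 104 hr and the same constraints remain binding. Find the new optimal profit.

Check each constraint at x*: paper 118/136 (slack 18); cutting 176/176 (tight); press time 110/110 (tight).
Slack constraints have shadow price 0 (complementary slackness).
The binding rows give the dual system: 5·y_cutting + 4·y_press time = 49 and 4·y_cutting + 1·y_press time = 26.
This yields shadow prices y_cutting = 5, y_press time = 6.
Δz = y_press time·Δb = 6 × (-6) = -36, so new z* = 1540 − 36 = 1504.

1504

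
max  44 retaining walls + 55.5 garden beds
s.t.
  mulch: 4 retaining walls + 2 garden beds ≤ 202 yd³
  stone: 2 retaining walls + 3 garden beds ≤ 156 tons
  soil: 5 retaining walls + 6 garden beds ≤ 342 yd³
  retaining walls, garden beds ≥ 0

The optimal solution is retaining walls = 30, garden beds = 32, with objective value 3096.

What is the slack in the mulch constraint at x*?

mulch used = 4·30 + 2·32 = 184; slack = 202 − 184 = 18.

18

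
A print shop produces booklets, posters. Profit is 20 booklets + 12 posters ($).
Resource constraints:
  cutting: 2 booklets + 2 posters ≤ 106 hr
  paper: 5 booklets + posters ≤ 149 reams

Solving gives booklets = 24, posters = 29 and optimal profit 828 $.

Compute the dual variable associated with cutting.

Both cutting and paper are binding at x*.
From A_Bᵀ y = c: 2·y_cutting + 5·y_paper = 20; 2·y_cutting + 1·y_paper = 12.
→ y_cutting = 5 and y_paper = 2.
Shadow price of cutting = 5.

5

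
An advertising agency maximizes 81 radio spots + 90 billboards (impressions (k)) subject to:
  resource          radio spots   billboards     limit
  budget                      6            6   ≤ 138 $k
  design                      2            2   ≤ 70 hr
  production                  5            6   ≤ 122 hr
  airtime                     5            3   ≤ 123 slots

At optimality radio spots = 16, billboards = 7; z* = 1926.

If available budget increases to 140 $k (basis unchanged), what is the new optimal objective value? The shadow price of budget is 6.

Δb = 2, so new z* = 1926 + (6)·(2) = 1926 + 12 = 1938.

1938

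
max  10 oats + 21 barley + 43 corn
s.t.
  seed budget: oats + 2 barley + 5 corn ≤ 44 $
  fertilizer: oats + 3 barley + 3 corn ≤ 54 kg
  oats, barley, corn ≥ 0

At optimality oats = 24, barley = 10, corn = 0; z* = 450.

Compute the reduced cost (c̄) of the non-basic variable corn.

At the optimum: seed budget uses 44 of 44 (binding); fertilizer uses 54 of 54 (binding).
From A_Bᵀ y = c: 1·y_seed budget + 1·y_fertilizer = 10; 2·y_seed budget + 3·y_fertilizer = 21.
This yields shadow prices y_seed budget = 9, y_fertilizer = 1.
Reduced cost of corn: c₃ − yᵀa₃ = 43 − (9·5 + 1·3) = 43 − 48 = -5.

-5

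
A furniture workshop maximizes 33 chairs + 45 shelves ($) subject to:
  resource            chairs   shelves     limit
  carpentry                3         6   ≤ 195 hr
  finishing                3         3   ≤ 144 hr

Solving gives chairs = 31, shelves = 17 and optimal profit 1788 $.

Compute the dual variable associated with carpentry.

Check each constraint at x*: carpentry 195/195 (tight); finishing 144/144 (tight).
Dual feasibility on the basic columns requires 3·y_carpentry + 3·y_finishing = 33, 6·y_carpentry + 3·y_finishing = 45.
→ y_carpentry = 4 and y_finishing = 7.
Shadow price of carpentry = 4.

4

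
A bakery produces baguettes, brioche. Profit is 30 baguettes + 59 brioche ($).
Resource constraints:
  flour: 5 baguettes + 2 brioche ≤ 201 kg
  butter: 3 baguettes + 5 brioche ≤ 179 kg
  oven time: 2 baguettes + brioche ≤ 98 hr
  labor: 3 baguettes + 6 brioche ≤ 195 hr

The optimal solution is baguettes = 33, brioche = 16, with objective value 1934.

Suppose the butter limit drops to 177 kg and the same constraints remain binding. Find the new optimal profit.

1932

Binding: butter and labor. Non-binding: flour (4 unused), oven time (16 unused).
Since flour, oven time are not tight, their duals are 0.
Dual feasibility on the basic columns requires 3·y_butter + 3·y_labor = 30, 5·y_butter + 6·y_labor = 59.
This yields shadow prices y_butter = 1, y_labor = 9.
Δz = y_butter·Δb = 1 × (-2) = -2, so new z* = 1934 − 2 = 1932.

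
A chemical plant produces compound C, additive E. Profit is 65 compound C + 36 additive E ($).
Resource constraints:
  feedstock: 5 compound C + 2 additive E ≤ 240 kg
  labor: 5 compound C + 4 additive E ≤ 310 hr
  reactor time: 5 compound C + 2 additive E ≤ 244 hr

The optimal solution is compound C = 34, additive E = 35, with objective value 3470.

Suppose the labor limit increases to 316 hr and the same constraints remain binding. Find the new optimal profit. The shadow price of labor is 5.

Δb = 6, so new z* = 3470 + (5)·(6) = 3470 + 30 = 3500.

3500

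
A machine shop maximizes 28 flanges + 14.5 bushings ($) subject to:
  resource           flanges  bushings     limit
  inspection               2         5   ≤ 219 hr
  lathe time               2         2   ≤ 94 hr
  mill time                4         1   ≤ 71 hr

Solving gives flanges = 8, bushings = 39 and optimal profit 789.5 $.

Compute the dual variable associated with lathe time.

5

Binding: lathe time and mill time. Non-binding: inspection (8 unused).
Slack constraints have shadow price 0 (complementary slackness).
From A_Bᵀ y = c: 2·y_lathe time + 4·y_mill time = 28; 2·y_lathe time + 1·y_mill time = 14.5.
→ y_lathe time = 5 and y_mill time = 4.5.
Shadow price of lathe time = 5.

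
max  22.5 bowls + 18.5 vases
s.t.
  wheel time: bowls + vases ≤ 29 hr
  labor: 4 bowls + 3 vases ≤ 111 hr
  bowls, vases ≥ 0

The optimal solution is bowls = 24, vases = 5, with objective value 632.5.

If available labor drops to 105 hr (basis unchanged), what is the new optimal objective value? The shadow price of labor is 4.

Δb = -6, so new z* = 632.5 + (4)·(-6) = 632.5 − 24 = 608.5.

608.5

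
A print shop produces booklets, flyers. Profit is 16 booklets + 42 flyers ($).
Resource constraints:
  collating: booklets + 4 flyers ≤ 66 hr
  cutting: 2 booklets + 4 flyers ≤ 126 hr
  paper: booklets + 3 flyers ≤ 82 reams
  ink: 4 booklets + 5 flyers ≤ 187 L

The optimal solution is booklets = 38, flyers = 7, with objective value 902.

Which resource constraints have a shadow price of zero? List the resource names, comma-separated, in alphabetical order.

collating: 66/66 (binding)
cutting: 104/126 (slack 22)
paper: 59/82 (slack 23)
ink: 187/187 (binding)
By complementary slackness, a constraint with positive slack has shadow price 0 → cutting, paper.

cutting, paper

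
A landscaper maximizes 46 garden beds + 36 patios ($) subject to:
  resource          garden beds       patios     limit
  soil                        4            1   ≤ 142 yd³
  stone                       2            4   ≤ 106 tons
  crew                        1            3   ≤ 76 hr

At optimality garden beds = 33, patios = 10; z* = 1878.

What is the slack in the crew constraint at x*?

13

crew used = 1·33 + 3·10 = 63; slack = 76 − 63 = 13.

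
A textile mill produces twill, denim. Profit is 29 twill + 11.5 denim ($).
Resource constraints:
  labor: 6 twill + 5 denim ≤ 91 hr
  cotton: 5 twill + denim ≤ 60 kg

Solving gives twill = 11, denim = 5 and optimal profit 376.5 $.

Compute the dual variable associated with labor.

Both labor and cotton are binding at x*.
Dual feasibility on the basic columns requires 6·y_labor + 5·y_cotton = 29, 5·y_labor + 1·y_cotton = 11.5.
This yields shadow prices y_labor = 1.5, y_cotton = 4.
Shadow price of labor = 1.5.

1.5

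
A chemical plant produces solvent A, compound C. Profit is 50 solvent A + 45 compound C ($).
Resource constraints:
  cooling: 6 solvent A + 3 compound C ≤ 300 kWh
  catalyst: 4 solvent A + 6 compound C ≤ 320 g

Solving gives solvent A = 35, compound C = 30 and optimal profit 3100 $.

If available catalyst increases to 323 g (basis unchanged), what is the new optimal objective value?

Check each constraint at x*: cooling 300/300 (tight); catalyst 320/320 (tight).
The binding rows give the dual system: 6·y_cooling + 4·y_catalyst = 50 and 3·y_cooling + 6·y_catalyst = 45.
This yields shadow prices y_cooling = 5, y_catalyst = 5.
Δz = y_catalyst·Δb = 5 × (3) = 15, so new z* = 3100 + 15 = 3115.

3115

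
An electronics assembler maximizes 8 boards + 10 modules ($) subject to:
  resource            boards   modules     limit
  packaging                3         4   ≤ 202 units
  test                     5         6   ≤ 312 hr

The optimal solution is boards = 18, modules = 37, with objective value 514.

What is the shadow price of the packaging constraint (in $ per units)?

Both packaging and test are binding at x*.
The binding rows give the dual system: 3·y_packaging + 5·y_test = 8 and 4·y_packaging + 6·y_test = 10.
Solving: y_packaging = 1, y_test = 1.
Shadow price of packaging = 1.

1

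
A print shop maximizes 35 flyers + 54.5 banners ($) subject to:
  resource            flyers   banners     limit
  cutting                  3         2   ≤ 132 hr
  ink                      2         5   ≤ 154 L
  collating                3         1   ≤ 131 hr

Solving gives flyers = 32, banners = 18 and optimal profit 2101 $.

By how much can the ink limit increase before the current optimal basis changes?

Binding constraints: cutting, ink. The basis is B = [[3,2],[2,5]] with det 11.
Per unit increase in ink, x* moves by d = (-0.1818, 0.2727).
The basis stays optimal until flyers reaches 0; allowable increase = 176 L.

176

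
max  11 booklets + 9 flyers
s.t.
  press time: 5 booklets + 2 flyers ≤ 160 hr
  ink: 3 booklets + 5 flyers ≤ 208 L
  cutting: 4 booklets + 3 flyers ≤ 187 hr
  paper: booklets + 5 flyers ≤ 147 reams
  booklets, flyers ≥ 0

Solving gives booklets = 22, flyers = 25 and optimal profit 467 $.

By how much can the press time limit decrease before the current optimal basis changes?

101.2

Binding constraints: press time, paper. The basis is B = [[5,2],[1,5]] with det 23.
Per unit decrease in press time, x* moves by d = (-0.2174, 0.0435).
The basis stays optimal until booklets reaches 0; allowable decrease = 101.2 hr.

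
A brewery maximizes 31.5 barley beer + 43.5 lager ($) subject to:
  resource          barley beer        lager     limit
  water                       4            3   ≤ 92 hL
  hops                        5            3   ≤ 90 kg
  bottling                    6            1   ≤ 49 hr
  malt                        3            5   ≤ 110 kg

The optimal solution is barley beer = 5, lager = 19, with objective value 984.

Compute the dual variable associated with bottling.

At the optimum: water uses 77 of 92 (slack = 15); hops uses 82 of 90 (slack = 8); bottling uses 49 of 49 (binding); malt uses 110 of 110 (binding).
Slack constraints have shadow price 0 (complementary slackness).
The binding rows give the dual system: 6·y_bottling + 3·y_malt = 31.5 and 1·y_bottling + 5·y_malt = 43.5.
→ y_bottling = 1 and y_malt = 8.5.
Shadow price of bottling = 1.

1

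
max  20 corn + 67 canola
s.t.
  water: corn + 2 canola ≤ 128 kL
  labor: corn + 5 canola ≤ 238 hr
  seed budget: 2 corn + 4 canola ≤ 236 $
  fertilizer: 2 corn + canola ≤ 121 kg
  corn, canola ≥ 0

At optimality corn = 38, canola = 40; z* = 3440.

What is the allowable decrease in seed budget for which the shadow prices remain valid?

45.6

Binding constraints: labor, seed budget. The basis is B = [[1,5],[2,4]] with det -6.
Per unit decrease in seed budget, x* moves by d = (-0.8333, 0.1667).
The basis stays optimal until corn reaches 0; allowable decrease = 45.6 $.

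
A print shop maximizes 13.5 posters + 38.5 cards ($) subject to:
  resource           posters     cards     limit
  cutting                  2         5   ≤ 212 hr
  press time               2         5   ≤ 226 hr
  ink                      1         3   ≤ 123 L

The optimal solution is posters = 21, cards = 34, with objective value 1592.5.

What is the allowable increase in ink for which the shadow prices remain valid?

Binding constraints: cutting, ink. The basis is B = [[2,5],[1,3]] with det 1.
Per unit increase in ink, x* moves by d = (-5, 2).
The basis stays optimal until posters reaches 0; allowable increase = 4.2 L.

4.2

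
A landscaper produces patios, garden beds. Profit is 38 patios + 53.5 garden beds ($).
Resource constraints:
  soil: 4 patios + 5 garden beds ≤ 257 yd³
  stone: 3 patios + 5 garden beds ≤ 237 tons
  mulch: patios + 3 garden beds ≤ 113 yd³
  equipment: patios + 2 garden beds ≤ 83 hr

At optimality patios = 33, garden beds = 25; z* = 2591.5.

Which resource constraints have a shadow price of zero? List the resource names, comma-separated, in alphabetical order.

soil: 257/257 (binding)
stone: 224/237 (slack 13)
mulch: 108/113 (slack 5)
equipment: 83/83 (binding)
By complementary slackness, a constraint with positive slack has shadow price 0 → mulch, stone.

mulch, stone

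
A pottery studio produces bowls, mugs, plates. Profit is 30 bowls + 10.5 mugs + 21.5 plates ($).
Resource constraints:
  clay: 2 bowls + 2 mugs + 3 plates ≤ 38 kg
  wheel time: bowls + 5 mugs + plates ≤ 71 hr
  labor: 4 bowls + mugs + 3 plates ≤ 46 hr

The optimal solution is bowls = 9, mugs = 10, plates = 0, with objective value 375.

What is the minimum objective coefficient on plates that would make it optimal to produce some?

Check each constraint at x*: clay 38/38 (tight); wheel time 59/71 (slack 12); labor 46/46 (tight).
Since wheel time is not tight, its dual is 0.
Dual feasibility on the basic columns requires 2·y_clay + 4·y_labor = 30, 2·y_clay + 1·y_labor = 10.5.
→ y_clay = 2 and y_labor = 6.5.
plates enters the basis when its profit ≥ yᵀa₃ = 2·3 + 6.5·3 = 25.5.

25.5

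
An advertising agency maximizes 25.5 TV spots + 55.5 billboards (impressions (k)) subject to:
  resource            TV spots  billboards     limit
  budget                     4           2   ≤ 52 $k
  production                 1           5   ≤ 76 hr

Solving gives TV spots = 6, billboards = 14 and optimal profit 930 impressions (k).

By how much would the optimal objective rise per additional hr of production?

Both budget and production are binding at x*.
From A_Bᵀ y = c: 4·y_budget + 1·y_production = 25.5; 2·y_budget + 5·y_production = 55.5.
→ y_budget = 4 and y_production = 9.5.
Shadow price of production = 9.5.

9.5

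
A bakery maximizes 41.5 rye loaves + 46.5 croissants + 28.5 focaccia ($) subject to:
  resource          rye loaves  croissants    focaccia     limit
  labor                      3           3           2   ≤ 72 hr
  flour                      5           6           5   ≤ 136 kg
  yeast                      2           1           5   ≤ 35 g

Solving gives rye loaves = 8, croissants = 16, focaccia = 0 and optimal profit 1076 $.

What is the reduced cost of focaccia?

Check each constraint at x*: labor 72/72 (tight); flour 136/136 (tight); yeast 32/35 (slack 3).
Slack constraints have shadow price 0 (complementary slackness).
From A_Bᵀ y = c: 3·y_labor + 5·y_flour = 41.5; 3·y_labor + 6·y_flour = 46.5.
Solving: y_labor = 5.5, y_flour = 5.
Reduced cost of focaccia: c₃ − yᵀa₃ = 28.5 − (5.5·2 + 5·5) = 28.5 − 36 = -7.5.

-7.5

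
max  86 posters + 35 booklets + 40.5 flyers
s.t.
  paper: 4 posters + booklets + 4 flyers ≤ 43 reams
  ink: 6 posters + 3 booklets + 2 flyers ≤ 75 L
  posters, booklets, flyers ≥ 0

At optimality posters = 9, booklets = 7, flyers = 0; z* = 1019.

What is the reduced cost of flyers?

-9.5

Check each constraint at x*: paper 43/43 (tight); ink 75/75 (tight).
Dual feasibility on the basic columns requires 4·y_paper + 6·y_ink = 86, 1·y_paper + 3·y_ink = 35.
→ y_paper = 8 and y_ink = 9.
Reduced cost of flyers: c₃ − yᵀa₃ = 40.5 − (8·4 + 9·2) = 40.5 − 50 = -9.5.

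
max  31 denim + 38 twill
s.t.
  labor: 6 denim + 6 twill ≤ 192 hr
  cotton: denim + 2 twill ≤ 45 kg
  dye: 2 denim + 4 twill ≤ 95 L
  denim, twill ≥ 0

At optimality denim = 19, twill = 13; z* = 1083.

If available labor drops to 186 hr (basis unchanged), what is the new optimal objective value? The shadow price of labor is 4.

1059

Δb = -6, so new z* = 1083 + (4)·(-6) = 1083 − 24 = 1059.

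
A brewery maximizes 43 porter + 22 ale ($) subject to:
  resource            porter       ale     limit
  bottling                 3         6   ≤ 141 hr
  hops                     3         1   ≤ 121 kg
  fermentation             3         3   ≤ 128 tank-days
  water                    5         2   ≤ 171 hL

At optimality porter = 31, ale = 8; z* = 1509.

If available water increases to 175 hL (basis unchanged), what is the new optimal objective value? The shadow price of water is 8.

1541

Δb = 4, so new z* = 1509 + (8)·(4) = 1509 + 32 = 1541.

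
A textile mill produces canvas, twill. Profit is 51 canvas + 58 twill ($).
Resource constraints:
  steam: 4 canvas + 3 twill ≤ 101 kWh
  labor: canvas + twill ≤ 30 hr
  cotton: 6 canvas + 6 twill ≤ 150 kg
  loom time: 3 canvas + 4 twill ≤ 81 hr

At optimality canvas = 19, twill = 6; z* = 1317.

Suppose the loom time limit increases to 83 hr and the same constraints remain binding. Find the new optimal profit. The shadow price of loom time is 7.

Δb = 2, so new z* = 1317 + (7)·(2) = 1317 + 14 = 1331.

1331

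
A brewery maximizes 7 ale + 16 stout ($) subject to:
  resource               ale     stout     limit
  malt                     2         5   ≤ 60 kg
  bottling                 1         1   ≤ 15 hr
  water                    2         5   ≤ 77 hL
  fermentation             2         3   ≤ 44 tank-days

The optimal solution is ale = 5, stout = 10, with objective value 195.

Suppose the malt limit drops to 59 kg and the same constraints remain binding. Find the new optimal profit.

At the optimum: malt uses 60 of 60 (binding); bottling uses 15 of 15 (binding); water uses 60 of 77 (slack = 17); fermentation uses 40 of 44 (slack = 4).
Slack constraints have shadow price 0 (complementary slackness).
The binding rows give the dual system: 2·y_malt + 1·y_bottling = 7 and 5·y_malt + 1·y_bottling = 16.
Solving: y_malt = 3, y_bottling = 1.
Δz = y_malt·Δb = 3 × (-1) = -3, so new z* = 195 − 3 = 192.

192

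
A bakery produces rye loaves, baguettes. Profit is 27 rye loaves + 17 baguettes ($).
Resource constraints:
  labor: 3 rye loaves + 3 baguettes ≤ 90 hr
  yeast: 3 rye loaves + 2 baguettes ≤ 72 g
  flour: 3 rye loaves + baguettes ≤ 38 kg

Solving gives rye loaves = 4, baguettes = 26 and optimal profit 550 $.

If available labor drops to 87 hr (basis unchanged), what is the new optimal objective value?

Check each constraint at x*: labor 90/90 (tight); yeast 64/72 (slack 8); flour 38/38 (tight).
By complementary slackness, y = 0 for the non-binding constraint.
From A_Bᵀ y = c: 3·y_labor + 3·y_flour = 27; 3·y_labor + 1·y_flour = 17.
Solving: y_labor = 4, y_flour = 5.
Δz = y_labor·Δb = 4 × (-3) = -12, so new z* = 550 − 12 = 538.

538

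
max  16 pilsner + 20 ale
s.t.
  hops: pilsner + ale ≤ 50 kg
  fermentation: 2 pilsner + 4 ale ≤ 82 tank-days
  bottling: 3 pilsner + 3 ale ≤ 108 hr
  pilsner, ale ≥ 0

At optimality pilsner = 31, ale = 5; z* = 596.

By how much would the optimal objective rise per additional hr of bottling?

4

At the optimum: hops uses 36 of 50 (slack = 14); fermentation uses 82 of 82 (binding); bottling uses 108 of 108 (binding).
By complementary slackness, y = 0 for the non-binding constraint.
Dual feasibility on the basic columns requires 2·y_fermentation + 3·y_bottling = 16, 4·y_fermentation + 3·y_bottling = 20.
Solving: y_fermentation = 2, y_bottling = 4.
Shadow price of bottling = 4.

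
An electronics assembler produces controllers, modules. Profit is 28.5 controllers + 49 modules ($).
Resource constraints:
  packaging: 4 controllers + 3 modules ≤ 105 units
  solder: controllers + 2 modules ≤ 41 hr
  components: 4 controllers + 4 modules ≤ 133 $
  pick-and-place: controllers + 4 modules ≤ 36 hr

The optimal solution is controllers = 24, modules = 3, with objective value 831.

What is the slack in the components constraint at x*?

components used = 4·24 + 4·3 = 108; slack = 133 − 108 = 25.

25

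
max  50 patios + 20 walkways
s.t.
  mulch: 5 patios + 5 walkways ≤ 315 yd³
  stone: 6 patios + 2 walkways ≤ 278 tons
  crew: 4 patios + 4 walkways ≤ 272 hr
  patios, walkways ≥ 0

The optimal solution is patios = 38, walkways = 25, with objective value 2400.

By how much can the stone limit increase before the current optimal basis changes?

100

Binding constraints: mulch, stone. The basis is B = [[5,5],[6,2]] with det -20.
Per unit increase in stone, x* moves by d = (0.25, -0.25).
The basis stays optimal until walkways reaches 0; allowable increase = 100 tons.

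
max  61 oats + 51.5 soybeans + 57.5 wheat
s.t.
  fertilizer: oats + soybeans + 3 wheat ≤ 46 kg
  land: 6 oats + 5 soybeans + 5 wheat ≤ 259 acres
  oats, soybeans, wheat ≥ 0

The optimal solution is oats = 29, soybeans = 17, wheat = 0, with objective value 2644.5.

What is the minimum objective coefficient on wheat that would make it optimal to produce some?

59.5

At the optimum: fertilizer uses 46 of 46 (binding); land uses 259 of 259 (binding).
The binding rows give the dual system: 1·y_fertilizer + 6·y_land = 61 and 1·y_fertilizer + 5·y_land = 51.5.
→ y_fertilizer = 4 and y_land = 9.5.
wheat enters the basis when its profit ≥ yᵀa₃ = 4·3 + 9.5·5 = 59.5.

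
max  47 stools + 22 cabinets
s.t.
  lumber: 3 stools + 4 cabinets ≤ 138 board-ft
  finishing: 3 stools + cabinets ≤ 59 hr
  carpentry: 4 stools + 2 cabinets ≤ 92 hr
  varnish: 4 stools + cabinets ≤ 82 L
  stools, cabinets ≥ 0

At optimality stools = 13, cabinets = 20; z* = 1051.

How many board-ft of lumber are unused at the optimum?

19

lumber used = 3·13 + 4·20 = 119; slack = 138 − 119 = 19.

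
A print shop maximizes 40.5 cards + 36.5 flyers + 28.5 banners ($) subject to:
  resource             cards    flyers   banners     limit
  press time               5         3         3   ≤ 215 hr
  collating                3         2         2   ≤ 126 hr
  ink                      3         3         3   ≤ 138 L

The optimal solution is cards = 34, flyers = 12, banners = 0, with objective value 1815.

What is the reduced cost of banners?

Binding: collating and ink. Non-binding: press time (9 unused).
By complementary slackness, y = 0 for the non-binding constraint.
Dual feasibility on the basic columns requires 3·y_collating + 3·y_ink = 40.5, 2·y_collating + 3·y_ink = 36.5.
Solving: y_collating = 4, y_ink = 9.5.
Reduced cost of banners: c₃ − yᵀa₃ = 28.5 − (4·2 + 9.5·3) = 28.5 − 36.5 = -8.

-8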